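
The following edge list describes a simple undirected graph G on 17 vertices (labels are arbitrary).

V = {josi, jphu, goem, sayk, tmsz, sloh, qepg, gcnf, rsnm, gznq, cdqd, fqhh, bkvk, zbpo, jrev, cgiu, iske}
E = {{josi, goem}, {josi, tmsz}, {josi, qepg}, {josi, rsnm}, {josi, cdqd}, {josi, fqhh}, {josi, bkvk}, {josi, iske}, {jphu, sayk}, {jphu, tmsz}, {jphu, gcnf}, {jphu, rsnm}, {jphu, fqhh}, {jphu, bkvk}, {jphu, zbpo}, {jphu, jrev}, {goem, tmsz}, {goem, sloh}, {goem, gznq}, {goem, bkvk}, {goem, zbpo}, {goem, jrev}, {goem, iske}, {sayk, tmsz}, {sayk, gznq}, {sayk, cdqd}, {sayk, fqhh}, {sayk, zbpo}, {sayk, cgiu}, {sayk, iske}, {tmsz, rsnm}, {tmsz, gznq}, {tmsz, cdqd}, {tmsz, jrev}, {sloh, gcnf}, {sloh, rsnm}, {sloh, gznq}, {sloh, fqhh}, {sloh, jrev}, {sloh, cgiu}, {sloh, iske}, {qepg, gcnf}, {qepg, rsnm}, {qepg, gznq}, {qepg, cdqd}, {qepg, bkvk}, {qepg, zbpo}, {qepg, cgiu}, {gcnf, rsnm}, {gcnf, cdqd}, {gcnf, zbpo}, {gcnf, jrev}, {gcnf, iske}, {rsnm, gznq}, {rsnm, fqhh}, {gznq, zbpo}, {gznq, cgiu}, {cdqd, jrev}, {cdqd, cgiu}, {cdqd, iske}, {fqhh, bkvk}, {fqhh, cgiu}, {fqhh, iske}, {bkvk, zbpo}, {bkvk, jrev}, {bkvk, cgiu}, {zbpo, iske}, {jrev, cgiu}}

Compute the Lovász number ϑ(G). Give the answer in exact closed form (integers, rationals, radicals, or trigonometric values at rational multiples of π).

sqrt(17)

deg(jphu) = 8; N(jphu) = {sayk, tmsz, gcnf, rsnm, fqhh, bkvk, zbpo, jrev}.
deg(sayk) = 8; N(sayk) = {jphu, tmsz, gznq, cdqd, fqhh, zbpo, cgiu, iske}.
deg(josi) = 8; N(josi) = {goem, tmsz, qepg, rsnm, cdqd, fqhh, bkvk, iske}.
deg(cdqd) = 8; N(cdqd) = {josi, sayk, tmsz, qepg, gcnf, jrev, cgiu, iske}.
Regular of degree 8 on 17 vertices: Paley(17): SR with (k,λ,μ)=(8,3,4).
spec(A) ≈ [8.0, 1.56155, -2.56155] (distinct, 5 d.p.).
With N=17: ϑ(G) = 17·(-(-sqrt(17)/2 - 1/2))/(8−(-sqrt(17)/2 - 1/2)) = sqrt(17).
≈ 4.12311 (to 5 d.p.).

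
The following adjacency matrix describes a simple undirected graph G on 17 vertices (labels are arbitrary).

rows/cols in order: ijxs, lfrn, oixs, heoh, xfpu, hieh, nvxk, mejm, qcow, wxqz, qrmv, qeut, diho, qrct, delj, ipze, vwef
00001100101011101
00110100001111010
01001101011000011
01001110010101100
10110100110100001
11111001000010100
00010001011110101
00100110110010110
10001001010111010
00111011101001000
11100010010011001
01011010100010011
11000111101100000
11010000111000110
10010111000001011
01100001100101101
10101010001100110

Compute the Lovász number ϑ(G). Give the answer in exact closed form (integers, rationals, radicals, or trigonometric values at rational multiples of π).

N(qrct) = {ijxs, lfrn, heoh, qcow, wxqz, qrmv, delj, ipze}, |N(qrct)| = 8.
deg(qeut) = 8; N(qeut) = {lfrn, heoh, xfpu, nvxk, qcow, diho, ipze, vwef}.
Vertex vwef has 8 neighbors: ijxs, oixs, xfpu, nvxk, qrmv, qeut, delj, ipze.
deg(delj) = 8; N(delj) = {ijxs, heoh, hieh, nvxk, mejm, qrct, ipze, vwef}.
17-vertex 8-regular graph: SR(17,8,3,4) — a Paley graph.
The 3 distinct eigenvalues: [8.0, 1.562, -2.562].
Lovász (edge-transitive): ϑ = −17·(-sqrt(17)/2 - 1/2)/((8)−(-sqrt(17)/2 - 1/2)) = sqrt(17).
= 4.12310563… (decimal).

sqrt(17)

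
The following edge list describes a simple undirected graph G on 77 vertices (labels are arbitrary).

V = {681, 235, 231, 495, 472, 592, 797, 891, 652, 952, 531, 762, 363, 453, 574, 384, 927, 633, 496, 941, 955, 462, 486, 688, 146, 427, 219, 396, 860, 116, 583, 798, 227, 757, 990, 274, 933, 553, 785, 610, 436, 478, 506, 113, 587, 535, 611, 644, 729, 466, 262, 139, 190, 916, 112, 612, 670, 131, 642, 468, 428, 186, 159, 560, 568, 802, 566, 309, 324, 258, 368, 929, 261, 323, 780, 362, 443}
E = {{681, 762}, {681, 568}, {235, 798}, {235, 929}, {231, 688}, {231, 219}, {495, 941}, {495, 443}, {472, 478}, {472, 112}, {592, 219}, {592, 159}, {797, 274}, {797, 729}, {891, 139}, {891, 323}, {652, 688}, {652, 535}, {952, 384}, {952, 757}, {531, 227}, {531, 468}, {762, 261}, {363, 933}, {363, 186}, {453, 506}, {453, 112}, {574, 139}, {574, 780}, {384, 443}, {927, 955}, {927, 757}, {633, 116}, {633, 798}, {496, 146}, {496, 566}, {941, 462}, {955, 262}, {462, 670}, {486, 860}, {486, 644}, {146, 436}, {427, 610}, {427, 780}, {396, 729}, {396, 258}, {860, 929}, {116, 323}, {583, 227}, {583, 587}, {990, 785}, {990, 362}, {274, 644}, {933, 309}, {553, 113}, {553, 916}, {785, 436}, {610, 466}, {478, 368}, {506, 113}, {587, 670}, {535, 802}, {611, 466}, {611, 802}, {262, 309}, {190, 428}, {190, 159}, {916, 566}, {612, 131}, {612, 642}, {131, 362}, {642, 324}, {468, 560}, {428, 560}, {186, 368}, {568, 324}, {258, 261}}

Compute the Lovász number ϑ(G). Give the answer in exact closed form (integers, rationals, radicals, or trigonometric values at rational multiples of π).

Vertex 362 has 2 neighbors: 990, 131.
N(258) = {396, 261}, |N(258)| = 2.
N(566) = {496, 916}, |N(566)| = 2.
N(688) = {231, 652}, |N(688)| = 2.
deg(v) = 2 for all v (|V|=77); a single 77-cycle (edge-transitive).
The 39 distinct eigenvalues: [2.0, 1.993345, 1.973425, 1.940372, 1.894406, 1.835833, 1.765043, 1.682507, 1.588774, 1.484468, 1.370283, 1.24698, 1.115377, 0.976352, 0.83083, 0.679779, 0.524203, 0.36514, 0.203646, 0.040797, -0.122323, -0.28463, -0.445042, -0.602492, -0.755933, -0.904344, -1.046736, -1.182162, -1.309721, -1.428565, -1.537901, -1.637003, -1.725211, -1.801938, -1.866673, -1.918986, -1.958528, -1.985037, -1.998336].
ϑ = −N·λ_min/(λ_max−λ_min) = −77·(-2*cos(pi/77))/(2−(-2*cos(pi/77))) = 77*cos(pi/77)/(cos(pi/77) + 1).
= 38.48397… (decimal).
α=38, χ(Ḡ)=39; ϑ=77*cos(pi/77)/(cos(pi/77) + 1) lies between (both strict).

77*cos(pi/77)/(cos(pi/77) + 1)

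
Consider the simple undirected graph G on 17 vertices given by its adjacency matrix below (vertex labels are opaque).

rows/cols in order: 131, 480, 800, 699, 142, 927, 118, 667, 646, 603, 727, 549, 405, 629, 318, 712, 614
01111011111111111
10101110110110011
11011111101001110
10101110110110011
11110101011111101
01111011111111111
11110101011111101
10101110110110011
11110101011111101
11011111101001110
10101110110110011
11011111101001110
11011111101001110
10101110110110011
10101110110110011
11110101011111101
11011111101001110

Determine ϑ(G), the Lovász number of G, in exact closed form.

N(603) = {131, 480, 699, 142, 927, 118, 667, 646, 727, 629, 318, 712}, |N(603)| = 12.
N(549) = {131, 480, 699, 142, 927, 118, 667, 646, 727, 629, 318, 712}, |N(549)| = 12.
deg(480) = 11; N(480) = {131, 800, 142, 927, 118, 646, 603, 549, 405, 712, 614}.
deg(629) = 11; N(629) = {131, 800, 142, 927, 118, 646, 603, 549, 405, 712, 614}.
K_{6,5,4,2} (perfect); ϑ(G) = α(G) = max{6,5,4,2} = 6.
= 6.00000… (decimal).
α=6, χ(Ḡ)=6; ϑ=6 lies between (collapsed).

6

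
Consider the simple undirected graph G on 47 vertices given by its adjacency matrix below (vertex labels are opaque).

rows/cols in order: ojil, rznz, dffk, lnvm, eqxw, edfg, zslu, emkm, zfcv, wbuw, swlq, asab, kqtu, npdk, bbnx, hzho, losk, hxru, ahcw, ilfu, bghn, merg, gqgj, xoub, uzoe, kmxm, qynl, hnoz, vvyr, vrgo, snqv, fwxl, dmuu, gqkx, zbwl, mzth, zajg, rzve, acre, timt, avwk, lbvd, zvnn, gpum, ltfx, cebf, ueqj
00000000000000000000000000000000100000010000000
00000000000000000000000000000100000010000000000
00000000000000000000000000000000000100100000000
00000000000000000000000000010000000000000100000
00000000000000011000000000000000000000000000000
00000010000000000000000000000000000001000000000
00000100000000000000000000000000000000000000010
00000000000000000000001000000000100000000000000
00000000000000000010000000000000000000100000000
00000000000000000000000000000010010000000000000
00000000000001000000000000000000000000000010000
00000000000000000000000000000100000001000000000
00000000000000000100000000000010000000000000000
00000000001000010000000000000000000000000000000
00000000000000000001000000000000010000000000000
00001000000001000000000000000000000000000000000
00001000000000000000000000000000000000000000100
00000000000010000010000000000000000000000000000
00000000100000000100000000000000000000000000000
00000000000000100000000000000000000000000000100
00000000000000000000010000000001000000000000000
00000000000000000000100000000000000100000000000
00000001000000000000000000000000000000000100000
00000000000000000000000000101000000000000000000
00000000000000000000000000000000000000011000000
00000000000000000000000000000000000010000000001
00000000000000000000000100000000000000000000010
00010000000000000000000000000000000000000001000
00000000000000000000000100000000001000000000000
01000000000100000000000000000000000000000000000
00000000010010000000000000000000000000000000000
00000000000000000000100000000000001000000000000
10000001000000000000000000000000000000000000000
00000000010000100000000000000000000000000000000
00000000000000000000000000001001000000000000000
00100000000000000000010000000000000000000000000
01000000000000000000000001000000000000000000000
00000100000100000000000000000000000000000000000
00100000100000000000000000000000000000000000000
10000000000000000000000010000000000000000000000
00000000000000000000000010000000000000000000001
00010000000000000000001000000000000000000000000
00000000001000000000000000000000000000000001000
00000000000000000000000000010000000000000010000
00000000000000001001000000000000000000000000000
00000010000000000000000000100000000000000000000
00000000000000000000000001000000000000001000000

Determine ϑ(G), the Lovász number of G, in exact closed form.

Vertex losk has 2 neighbors: eqxw, ltfx.
Vertex ltfx has 2 neighbors: losk, ilfu.
deg(uzoe) = 2; N(uzoe) = {timt, avwk}.
N(bbnx) = {ilfu, gqkx}, |N(bbnx)| = 2.
Regular of degree 2 on 47 vertices: connected 2-regular on 47 ⇒ C_{47}.
The 24 distinct eigenvalues: [2.0, 1.982, 1.929, 1.841, 1.721, 1.57, 1.39, 1.186, 0.961, 0.719, 0.464, 0.2, -0.067, -0.333, -0.593, -0.842, -1.076, -1.291, -1.483, -1.649, -1.785, -1.889, -1.96, -1.996].
Lovász: ϑ = −47(-2*cos(pi/47))/(2+-(-1)*2*cos(pi/47)) = 47*cos(pi/47)/(cos(pi/47) + 1).
ϑ(G) ≈ 23.473731.
Sandwich: α(G)=23 ≤ ϑ(G)=47*cos(pi/47)/(cos(pi/47) + 1) ≤ χ(Ḡ)=24 (both strict).

47*cos(pi/47)/(cos(pi/47) + 1)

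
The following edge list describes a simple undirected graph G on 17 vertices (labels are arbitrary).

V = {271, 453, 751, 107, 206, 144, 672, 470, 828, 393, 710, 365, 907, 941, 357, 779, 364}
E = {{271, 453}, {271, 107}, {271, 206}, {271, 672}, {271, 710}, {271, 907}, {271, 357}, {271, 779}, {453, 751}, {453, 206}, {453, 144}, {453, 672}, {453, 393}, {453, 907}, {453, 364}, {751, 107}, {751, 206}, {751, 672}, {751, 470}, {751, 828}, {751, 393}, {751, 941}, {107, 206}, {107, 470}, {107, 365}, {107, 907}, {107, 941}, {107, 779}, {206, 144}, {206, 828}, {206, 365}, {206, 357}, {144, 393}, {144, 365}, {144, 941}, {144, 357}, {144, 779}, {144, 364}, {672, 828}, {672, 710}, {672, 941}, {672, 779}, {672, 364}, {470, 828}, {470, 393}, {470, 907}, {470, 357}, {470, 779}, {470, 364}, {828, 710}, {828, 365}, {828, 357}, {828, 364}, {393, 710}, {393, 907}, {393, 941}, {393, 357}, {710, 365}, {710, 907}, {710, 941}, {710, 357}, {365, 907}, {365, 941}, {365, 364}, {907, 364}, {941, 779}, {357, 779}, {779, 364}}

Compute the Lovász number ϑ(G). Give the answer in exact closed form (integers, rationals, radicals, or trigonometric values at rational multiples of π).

N(144) = {453, 206, 393, 365, 941, 357, 779, 364}, |N(144)| = 8.
N(779) = {271, 107, 144, 672, 470, 941, 357, 364}, |N(779)| = 8.
Vertex 364 has 8 neighbors: 453, 144, 672, 470, 828, 365, 907, 779.
N(357) = {271, 206, 144, 470, 828, 393, 710, 779}, |N(357)| = 8.
G on 17 vertices is 8-regular; SR(17,8,3,4) — a Paley graph.
spec(A) ≈ [8.0, 1.5616, -2.5616] (distinct, 4 d.p.).
Lovász: ϑ = −17(-sqrt(17)/2 - 1/2)/(8+-(-sqrt(17)/2 - 1/2)) = sqrt(17).
≈ 4.1231 (to 4 d.p.).

sqrt(17)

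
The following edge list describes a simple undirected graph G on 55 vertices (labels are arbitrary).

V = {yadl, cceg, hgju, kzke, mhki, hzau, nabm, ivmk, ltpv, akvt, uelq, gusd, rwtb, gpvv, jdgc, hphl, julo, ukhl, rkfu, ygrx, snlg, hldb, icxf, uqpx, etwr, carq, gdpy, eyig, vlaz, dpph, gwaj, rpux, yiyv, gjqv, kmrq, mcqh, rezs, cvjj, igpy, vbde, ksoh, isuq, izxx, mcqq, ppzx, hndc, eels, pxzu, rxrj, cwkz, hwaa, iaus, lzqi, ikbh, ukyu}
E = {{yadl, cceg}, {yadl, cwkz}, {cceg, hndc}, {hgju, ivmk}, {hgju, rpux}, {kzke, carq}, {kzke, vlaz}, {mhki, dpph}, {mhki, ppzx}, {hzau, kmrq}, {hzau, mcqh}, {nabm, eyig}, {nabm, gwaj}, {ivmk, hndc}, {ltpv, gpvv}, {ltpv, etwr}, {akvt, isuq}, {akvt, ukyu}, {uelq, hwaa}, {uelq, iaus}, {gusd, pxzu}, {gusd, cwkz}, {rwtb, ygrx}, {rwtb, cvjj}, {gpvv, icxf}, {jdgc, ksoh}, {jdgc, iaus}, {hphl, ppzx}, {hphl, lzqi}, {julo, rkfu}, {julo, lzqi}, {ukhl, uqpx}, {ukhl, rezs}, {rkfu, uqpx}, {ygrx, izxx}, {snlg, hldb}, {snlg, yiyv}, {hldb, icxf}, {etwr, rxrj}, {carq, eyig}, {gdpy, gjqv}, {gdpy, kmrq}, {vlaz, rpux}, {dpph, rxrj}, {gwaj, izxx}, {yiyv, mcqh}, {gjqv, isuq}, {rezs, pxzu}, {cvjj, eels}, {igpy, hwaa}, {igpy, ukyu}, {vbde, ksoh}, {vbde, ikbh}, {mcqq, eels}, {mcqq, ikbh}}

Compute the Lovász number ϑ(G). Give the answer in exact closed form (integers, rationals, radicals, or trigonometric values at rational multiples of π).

55*cos(pi/55)/(cos(pi/55) + 1)

Vertex igpy has 2 neighbors: hwaa, ukyu.
Vertex uelq has 2 neighbors: hwaa, iaus.
Vertex gdpy has 2 neighbors: gjqv, kmrq.
deg(ukhl) = 2; N(ukhl) = {uqpx, rezs}.
2-regular, N=55; the odd cycle C_{55}.
Distinct eigenvalues (to 6 d.p.): [2.0, 1.986963, 1.948024, 1.883689, 1.794797, 1.682507, 1.548283, 1.393875, 1.221296, 1.032795, 0.83083, 0.618034, 0.397181, 0.17115, -0.057112, -0.28463, -0.508437, -0.725615, -0.933335, -1.128886, -1.309721, -1.473482, -1.618034, -1.741492, -1.842247, -1.918986, -1.970708, -1.996738].
Lovász: ϑ = −55(-2*cos(pi/55))/(2+-(-1)*2*cos(pi/55)) = 55*cos(pi/55)/(cos(pi/55) + 1).
= 27.47755688… (decimal).
Sandwich: α(G)=27 ≤ ϑ(G)=55*cos(pi/55)/(cos(pi/55) + 1) ≤ χ(Ḡ)=28 (both strict).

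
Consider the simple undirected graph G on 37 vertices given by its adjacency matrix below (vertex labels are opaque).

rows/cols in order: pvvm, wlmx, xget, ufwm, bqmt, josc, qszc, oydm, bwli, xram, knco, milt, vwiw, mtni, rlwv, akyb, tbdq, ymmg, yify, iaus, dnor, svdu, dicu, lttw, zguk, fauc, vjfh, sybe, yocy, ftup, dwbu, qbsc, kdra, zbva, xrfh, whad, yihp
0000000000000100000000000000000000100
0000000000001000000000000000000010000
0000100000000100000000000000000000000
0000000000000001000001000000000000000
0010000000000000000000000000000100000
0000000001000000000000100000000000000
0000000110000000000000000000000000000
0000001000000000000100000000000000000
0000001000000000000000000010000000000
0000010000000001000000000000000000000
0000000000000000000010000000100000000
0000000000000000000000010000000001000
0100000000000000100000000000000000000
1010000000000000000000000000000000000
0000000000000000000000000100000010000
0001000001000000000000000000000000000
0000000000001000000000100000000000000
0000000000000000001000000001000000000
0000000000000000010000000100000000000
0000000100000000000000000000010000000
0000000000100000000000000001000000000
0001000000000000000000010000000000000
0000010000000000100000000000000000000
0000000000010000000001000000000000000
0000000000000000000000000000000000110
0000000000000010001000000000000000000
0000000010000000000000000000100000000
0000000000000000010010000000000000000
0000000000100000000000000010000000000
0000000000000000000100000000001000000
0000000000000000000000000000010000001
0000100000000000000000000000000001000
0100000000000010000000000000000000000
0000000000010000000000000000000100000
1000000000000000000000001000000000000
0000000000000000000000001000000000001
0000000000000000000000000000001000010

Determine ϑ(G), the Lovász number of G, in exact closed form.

N(iaus) = {oydm, ftup}, |N(iaus)| = 2.
deg(kdra) = 2; N(kdra) = {wlmx, rlwv}.
Vertex dwbu has 2 neighbors: ftup, yihp.
Vertex xram has 2 neighbors: josc, akyb.
Every vertex has degree 2 (N=37); connected 2-regular on 37 ⇒ C_{37}.
A has 19 distinct eigenvalues ≈ [2.0, 1.971232, 1.885755, 1.746028, 1.556072, 1.321349, 1.048615, 0.745713, 0.421359, 0.084882, -0.254036, -0.585646, -0.900407, -1.189266, -1.443912, -1.657019, -1.822457, -1.935466, -1.992795].
λ_max=2, λ_min=-2*cos(pi/37); ϑ = −37·λ_min/(λ_max−λ_min) = 37*cos(pi/37)/(cos(pi/37) + 1).
≈ 18.46661664 (to 8 d.p.).
Lovász sandwich 18 ≤ 37*cos(pi/37)/(cos(pi/37) + 1) ≤ 19: both strict.

37*cos(pi/37)/(cos(pi/37) + 1)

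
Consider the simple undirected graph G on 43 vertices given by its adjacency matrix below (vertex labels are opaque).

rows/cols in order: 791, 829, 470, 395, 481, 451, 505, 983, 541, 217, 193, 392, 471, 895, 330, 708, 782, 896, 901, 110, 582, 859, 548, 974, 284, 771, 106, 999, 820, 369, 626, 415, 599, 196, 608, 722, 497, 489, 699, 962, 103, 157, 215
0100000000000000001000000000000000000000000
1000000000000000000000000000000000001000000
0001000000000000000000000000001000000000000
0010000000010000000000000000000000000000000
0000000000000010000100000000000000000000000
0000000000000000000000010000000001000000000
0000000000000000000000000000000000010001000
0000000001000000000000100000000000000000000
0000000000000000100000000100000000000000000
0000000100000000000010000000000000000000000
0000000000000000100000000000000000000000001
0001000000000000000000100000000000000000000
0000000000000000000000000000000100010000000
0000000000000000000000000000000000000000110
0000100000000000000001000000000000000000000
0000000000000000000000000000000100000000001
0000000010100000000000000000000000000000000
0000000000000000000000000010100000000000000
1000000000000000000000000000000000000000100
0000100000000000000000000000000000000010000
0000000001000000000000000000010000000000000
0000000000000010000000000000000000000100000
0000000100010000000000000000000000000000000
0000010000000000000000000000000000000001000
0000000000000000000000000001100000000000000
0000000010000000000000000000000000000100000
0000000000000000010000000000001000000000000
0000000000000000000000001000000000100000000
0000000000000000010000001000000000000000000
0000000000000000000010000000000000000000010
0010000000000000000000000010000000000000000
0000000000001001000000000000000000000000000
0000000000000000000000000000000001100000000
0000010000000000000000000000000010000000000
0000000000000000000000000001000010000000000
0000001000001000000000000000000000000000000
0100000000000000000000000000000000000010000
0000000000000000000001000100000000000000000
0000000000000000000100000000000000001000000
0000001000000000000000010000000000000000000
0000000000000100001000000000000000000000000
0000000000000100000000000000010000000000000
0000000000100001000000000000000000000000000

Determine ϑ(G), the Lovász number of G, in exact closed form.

N(548) = {983, 392}, |N(548)| = 2.
Vertex 470 has 2 neighbors: 395, 626.
N(829) = {791, 497}, |N(829)| = 2.
Vertex 582 has 2 neighbors: 217, 369.
Every vertex has degree 2 (N=43); the odd cycle C_{43}.
spec(A) ≈ [2.0, 1.97869, 1.9152, 1.8109, 1.668, 1.48954, 1.27935, 1.04188, 0.78221, 0.50587, 0.21874, -0.07304, -0.36327, -0.64576, -0.91448, -1.16372, -1.38815, -1.58299, -1.7441, -1.86803, -1.95215, -1.99466] (distinct, 5 d.p.).
−43·(-2*cos(pi/43)) / ((2)−(-2*cos(pi/43))) = 43*cos(pi/43)/(cos(pi/43) + 1) = ϑ(G).
ϑ(G) ≈ 21.4712837.
21 ≤ 43*cos(pi/43)/(cos(pi/43) + 1) ≤ 22: both strict.

43*cos(pi/43)/(cos(pi/43) + 1)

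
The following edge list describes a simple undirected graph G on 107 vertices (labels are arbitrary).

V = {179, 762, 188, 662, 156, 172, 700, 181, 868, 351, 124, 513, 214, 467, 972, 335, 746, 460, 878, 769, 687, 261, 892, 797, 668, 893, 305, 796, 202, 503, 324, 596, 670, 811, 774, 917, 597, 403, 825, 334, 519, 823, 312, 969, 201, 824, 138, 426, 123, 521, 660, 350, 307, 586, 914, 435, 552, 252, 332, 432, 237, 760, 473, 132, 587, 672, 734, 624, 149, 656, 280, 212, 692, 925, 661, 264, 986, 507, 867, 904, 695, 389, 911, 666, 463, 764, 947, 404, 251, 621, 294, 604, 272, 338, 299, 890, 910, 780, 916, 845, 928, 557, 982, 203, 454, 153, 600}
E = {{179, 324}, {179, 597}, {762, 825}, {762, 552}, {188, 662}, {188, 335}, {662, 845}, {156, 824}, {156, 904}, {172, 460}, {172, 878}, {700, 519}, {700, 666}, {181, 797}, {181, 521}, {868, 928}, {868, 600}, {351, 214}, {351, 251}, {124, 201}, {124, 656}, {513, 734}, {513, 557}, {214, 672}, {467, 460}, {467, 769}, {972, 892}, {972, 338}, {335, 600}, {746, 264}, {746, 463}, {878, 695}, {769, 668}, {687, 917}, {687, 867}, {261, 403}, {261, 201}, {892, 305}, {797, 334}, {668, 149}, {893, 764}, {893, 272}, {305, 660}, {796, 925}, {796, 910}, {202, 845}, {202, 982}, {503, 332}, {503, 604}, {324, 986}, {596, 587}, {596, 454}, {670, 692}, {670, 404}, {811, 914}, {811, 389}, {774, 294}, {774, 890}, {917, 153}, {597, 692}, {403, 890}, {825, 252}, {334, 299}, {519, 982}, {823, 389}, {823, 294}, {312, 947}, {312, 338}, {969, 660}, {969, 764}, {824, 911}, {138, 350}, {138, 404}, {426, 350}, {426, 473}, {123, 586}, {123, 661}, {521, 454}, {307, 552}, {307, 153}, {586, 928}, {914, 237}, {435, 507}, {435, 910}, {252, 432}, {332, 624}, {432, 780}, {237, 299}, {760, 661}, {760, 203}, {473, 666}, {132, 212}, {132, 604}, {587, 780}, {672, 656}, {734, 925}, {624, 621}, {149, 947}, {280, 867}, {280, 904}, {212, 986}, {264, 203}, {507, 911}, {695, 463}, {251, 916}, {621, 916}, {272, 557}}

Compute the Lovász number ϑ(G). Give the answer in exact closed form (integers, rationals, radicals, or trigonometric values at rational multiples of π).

107*cos(pi/107)/(cos(pi/107) + 1)

deg(972) = 2; N(972) = {892, 338}.
deg(334) = 2; N(334) = {797, 299}.
deg(280) = 2; N(280) = {867, 904}.
Vertex 845 has 2 neighbors: 662, 202.
Every vertex has degree 2 (N=107); connected 2-regular on 107 ⇒ C_{107}.
A has 54 distinct eigenvalues ≈ [2.0, 1.9966, 1.9862, 1.969, 1.9451, 1.9144, 1.8771, 1.8334, 1.7833, 1.7271, 1.665, 1.5971, 1.5237, 1.445, 1.3614, 1.273, 1.1803, 1.0835, 0.983, 0.8791, 0.7721, 0.6625, 0.5506, 0.4369, 0.3216, 0.2052, 0.0881, -0.0294, -0.1467, -0.2635, -0.3794, -0.494, -0.6069, -0.7176, -0.826, -0.9314, -1.0337, -1.1324, -1.2272, -1.3178, -1.4038, -1.485, -1.561, -1.6317, -1.6968, -1.756, -1.8092, -1.8561, -1.8966, -1.9306, -1.9579, -1.9785, -1.9922, -1.9991].
λ_max=2, λ_min=-2*cos(pi/107); ϑ = −107·λ_min/(λ_max−λ_min) = 107*cos(pi/107)/(cos(pi/107) + 1).
≈ 53.488468 (to 6 d.p.).
Lovász sandwich 53 ≤ 107*cos(pi/107)/(cos(pi/107) + 1) ≤ 54: both strict.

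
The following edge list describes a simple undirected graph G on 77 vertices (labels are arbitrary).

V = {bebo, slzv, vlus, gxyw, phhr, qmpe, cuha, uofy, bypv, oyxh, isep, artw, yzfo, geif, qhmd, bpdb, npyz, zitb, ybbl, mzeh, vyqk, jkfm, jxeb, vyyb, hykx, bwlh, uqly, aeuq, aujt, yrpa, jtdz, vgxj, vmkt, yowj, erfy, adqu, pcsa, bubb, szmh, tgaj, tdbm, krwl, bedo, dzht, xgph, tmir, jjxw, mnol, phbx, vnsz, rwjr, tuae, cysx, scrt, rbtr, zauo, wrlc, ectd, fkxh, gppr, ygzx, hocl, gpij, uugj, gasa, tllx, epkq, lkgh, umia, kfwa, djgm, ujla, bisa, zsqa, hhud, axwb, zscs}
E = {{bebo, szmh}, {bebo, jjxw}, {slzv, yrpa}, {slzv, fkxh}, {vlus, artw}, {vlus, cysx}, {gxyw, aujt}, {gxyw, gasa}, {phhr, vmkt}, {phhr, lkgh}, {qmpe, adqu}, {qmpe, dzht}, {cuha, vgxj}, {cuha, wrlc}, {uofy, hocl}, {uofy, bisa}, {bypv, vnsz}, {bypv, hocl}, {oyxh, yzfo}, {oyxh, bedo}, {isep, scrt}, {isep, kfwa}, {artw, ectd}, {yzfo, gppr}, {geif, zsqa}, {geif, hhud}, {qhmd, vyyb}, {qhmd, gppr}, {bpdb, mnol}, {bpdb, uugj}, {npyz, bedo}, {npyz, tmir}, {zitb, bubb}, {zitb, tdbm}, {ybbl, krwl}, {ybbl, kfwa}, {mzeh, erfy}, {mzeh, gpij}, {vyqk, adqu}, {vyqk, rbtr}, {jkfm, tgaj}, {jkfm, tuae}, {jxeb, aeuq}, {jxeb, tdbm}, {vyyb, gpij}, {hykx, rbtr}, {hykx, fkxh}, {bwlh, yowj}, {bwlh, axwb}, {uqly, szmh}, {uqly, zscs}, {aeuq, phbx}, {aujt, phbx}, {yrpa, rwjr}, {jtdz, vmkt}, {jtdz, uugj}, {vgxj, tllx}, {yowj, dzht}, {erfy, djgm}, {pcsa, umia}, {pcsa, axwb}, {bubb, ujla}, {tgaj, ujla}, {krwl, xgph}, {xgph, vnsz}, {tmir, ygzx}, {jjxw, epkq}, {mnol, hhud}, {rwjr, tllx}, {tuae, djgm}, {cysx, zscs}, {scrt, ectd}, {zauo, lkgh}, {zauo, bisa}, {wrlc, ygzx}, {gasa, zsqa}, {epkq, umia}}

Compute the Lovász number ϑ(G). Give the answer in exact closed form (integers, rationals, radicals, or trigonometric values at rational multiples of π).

Vertex uugj has 2 neighbors: bpdb, jtdz.
N(wrlc) = {cuha, ygzx}, |N(wrlc)| = 2.
Vertex lkgh has 2 neighbors: phhr, zauo.
N(zsqa) = {geif, gasa}, |N(zsqa)| = 2.
Regular of degree 2 on 77 vertices: a single 77-cycle (edge-transitive).
spec(A) ≈ [2.0, 1.9933, 1.9734, 1.9404, 1.8944, 1.8358, 1.765, 1.6825, 1.5888, 1.4845, 1.3703, 1.247, 1.1154, 0.9764, 0.8308, 0.6798, 0.5242, 0.3651, 0.2036, 0.0408, -0.1223, -0.2846, -0.445, -0.6025, -0.7559, -0.9043, -1.0467, -1.1822, -1.3097, -1.4286, -1.5379, -1.637, -1.7252, -1.8019, -1.8667, -1.919, -1.9585, -1.985, -1.9983] (distinct, 4 d.p.).
With N=77: ϑ(G) = 77·(-(-1)*2*cos(pi/77))/(2−(-2*cos(pi/77))) = 77*cos(pi/77)/(cos(pi/77) + 1).
≈ 38.483973 (to 6 d.p.).
38 ≤ 77*cos(pi/77)/(cos(pi/77) + 1) ≤ 39: both strict.

77*cos(pi/77)/(cos(pi/77) + 1)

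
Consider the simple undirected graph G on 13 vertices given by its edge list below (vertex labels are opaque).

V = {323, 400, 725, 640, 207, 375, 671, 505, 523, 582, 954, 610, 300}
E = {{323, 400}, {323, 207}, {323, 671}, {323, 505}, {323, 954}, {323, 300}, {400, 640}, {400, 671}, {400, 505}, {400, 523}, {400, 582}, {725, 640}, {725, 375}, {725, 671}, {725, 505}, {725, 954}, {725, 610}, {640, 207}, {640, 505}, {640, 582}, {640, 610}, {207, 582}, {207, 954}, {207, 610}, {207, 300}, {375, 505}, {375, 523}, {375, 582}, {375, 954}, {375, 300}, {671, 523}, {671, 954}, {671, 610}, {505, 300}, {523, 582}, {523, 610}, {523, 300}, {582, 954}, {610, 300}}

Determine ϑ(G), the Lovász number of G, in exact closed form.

N(400) = {323, 640, 671, 505, 523, 582}, |N(400)| = 6.
deg(610) = 6; N(610) = {725, 640, 207, 671, 523, 300}.
deg(954) = 6; N(954) = {323, 725, 207, 375, 671, 582}.
deg(323) = 6; N(323) = {400, 207, 671, 505, 954, 300}.
Regular of degree 6 on 13 vertices: SR(13,6,2,3) — a Paley graph.
spec(A) ≈ [6.0, 1.3028, -2.3028] (distinct, 4 d.p.).
With N=13: ϑ(G) = 13·(-(-sqrt(13)/2 - 1/2))/(6−(-sqrt(13)/2 - 1/2)) = sqrt(13).
≈ 3.60555 (to 5 d.p.).

sqrt(13)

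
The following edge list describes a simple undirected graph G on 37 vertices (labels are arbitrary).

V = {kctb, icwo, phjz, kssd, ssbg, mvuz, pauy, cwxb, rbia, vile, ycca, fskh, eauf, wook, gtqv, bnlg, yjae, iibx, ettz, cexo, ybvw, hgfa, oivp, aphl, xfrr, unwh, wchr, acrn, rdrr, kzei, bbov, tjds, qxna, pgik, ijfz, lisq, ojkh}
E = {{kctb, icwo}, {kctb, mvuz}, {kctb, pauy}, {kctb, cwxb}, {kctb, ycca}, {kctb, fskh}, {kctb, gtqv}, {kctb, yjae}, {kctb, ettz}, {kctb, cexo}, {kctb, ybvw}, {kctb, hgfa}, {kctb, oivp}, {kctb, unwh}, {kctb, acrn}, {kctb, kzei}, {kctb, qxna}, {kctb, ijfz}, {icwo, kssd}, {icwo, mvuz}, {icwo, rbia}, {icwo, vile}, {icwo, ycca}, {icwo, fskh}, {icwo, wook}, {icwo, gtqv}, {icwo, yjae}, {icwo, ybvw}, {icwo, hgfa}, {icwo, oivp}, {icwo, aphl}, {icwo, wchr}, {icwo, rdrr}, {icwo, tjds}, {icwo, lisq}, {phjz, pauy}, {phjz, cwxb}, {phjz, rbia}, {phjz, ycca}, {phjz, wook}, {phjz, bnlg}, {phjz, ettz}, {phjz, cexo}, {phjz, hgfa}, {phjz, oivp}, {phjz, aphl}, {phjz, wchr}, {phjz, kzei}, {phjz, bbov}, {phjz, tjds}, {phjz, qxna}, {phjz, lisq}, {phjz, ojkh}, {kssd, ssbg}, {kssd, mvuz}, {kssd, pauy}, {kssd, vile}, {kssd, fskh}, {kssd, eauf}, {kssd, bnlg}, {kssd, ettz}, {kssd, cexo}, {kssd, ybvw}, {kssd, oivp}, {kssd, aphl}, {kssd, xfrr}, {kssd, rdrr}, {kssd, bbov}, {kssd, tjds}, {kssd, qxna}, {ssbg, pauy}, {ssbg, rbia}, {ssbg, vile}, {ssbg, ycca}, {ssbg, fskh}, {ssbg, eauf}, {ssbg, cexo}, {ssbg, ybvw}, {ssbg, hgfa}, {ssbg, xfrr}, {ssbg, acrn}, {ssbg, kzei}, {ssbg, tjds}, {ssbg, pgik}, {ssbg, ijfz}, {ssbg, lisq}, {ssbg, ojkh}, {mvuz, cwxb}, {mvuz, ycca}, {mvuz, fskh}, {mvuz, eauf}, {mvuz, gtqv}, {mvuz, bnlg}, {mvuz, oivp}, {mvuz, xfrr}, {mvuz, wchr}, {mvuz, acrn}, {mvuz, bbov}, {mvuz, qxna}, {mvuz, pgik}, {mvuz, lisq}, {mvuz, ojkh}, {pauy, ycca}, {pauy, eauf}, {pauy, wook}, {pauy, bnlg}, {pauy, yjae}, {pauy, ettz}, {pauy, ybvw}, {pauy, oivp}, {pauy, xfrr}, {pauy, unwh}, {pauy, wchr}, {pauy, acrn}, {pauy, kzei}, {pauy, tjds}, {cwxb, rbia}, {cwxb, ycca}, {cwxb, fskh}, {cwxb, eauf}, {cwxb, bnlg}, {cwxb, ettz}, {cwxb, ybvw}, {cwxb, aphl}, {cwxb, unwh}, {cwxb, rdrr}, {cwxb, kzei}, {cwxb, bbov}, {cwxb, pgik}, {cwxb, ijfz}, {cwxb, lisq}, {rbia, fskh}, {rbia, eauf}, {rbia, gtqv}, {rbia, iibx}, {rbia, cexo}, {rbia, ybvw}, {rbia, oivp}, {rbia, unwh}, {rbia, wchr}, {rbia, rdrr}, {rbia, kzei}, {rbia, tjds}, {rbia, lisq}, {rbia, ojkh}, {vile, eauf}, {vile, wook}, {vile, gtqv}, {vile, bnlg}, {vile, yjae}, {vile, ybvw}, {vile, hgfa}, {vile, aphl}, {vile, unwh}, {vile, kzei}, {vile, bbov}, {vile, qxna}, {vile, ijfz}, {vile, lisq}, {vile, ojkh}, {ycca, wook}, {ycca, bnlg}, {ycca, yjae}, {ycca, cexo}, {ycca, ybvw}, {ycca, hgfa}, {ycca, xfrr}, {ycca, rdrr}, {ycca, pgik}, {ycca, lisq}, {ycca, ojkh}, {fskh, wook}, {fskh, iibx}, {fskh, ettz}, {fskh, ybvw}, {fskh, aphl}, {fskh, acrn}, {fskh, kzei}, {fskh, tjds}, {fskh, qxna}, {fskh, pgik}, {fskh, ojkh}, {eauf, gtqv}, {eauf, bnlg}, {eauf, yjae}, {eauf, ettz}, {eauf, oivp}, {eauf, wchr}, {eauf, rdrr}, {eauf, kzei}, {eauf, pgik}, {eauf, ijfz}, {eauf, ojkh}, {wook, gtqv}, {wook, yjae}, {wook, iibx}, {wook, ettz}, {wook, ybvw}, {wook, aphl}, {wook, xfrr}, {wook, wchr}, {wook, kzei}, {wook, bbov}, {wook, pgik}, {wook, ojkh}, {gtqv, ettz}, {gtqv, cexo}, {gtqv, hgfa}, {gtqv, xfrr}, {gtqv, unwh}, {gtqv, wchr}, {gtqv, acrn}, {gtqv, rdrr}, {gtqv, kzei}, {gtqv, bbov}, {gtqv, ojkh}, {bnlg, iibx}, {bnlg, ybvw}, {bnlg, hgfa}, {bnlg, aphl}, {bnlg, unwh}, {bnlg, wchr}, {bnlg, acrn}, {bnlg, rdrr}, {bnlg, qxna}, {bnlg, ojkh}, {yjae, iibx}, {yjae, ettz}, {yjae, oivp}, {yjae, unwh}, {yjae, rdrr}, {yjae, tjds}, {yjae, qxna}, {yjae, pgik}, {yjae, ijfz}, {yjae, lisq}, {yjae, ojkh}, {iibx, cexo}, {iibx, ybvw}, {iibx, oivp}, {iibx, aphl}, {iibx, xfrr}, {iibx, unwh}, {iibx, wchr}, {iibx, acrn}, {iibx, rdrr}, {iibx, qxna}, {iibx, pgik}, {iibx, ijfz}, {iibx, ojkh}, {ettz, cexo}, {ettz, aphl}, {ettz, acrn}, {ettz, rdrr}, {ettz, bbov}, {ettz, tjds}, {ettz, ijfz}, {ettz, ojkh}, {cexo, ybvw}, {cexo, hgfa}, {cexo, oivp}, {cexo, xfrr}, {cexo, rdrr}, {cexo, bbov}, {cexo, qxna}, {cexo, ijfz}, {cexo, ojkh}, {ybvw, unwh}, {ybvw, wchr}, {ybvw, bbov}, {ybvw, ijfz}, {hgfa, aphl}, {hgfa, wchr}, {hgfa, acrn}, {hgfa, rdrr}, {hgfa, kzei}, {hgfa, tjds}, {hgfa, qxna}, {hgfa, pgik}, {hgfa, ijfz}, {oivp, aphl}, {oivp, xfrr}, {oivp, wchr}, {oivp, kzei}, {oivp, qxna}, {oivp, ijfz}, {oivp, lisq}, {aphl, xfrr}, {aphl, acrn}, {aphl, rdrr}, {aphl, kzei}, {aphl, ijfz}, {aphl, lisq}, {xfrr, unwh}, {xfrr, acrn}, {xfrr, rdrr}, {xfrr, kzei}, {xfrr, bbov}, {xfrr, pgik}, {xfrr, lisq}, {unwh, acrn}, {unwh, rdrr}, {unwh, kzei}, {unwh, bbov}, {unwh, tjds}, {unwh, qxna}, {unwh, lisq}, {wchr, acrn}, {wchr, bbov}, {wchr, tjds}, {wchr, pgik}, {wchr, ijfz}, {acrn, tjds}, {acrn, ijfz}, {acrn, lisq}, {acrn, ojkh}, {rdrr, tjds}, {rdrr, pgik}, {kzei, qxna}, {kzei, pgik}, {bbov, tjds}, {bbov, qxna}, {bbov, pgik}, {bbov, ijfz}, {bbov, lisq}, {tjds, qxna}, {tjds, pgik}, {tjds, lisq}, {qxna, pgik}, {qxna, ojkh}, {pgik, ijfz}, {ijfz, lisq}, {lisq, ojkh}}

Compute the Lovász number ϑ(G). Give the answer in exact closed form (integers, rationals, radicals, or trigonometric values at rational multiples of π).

N(yjae) = {kctb, icwo, pauy, vile, ycca, eauf, wook, iibx, ettz, oivp, unwh, rdrr, tjds, qxna, pgik, ijfz, lisq, ojkh}, |N(yjae)| = 18.
N(kzei) = {kctb, phjz, ssbg, pauy, cwxb, rbia, vile, fskh, eauf, wook, gtqv, hgfa, oivp, aphl, xfrr, unwh, qxna, pgik}, |N(kzei)| = 18.
Vertex wook has 18 neighbors: icwo, phjz, pauy, vile, ycca, fskh, gtqv, yjae, iibx, ettz, ybvw, aphl, xfrr, wchr, kzei, bbov, pgik, ojkh.
N(eauf) = {kssd, ssbg, mvuz, pauy, cwxb, rbia, vile, gtqv, bnlg, yjae, ettz, oivp, wchr, rdrr, kzei, pgik, ijfz, ojkh}, |N(eauf)| = 18.
G on 37 vertices is 18-regular; strongly regular (37,18,8,9).
The 3 distinct eigenvalues: [18.0, 2.541, -3.541].
With N=37: ϑ(G) = 37·(-(-sqrt(37)/2 - 1/2))/(18−(-sqrt(37)/2 - 1/2)) = sqrt(37).
Numerically 6.082762530.

sqrt(37)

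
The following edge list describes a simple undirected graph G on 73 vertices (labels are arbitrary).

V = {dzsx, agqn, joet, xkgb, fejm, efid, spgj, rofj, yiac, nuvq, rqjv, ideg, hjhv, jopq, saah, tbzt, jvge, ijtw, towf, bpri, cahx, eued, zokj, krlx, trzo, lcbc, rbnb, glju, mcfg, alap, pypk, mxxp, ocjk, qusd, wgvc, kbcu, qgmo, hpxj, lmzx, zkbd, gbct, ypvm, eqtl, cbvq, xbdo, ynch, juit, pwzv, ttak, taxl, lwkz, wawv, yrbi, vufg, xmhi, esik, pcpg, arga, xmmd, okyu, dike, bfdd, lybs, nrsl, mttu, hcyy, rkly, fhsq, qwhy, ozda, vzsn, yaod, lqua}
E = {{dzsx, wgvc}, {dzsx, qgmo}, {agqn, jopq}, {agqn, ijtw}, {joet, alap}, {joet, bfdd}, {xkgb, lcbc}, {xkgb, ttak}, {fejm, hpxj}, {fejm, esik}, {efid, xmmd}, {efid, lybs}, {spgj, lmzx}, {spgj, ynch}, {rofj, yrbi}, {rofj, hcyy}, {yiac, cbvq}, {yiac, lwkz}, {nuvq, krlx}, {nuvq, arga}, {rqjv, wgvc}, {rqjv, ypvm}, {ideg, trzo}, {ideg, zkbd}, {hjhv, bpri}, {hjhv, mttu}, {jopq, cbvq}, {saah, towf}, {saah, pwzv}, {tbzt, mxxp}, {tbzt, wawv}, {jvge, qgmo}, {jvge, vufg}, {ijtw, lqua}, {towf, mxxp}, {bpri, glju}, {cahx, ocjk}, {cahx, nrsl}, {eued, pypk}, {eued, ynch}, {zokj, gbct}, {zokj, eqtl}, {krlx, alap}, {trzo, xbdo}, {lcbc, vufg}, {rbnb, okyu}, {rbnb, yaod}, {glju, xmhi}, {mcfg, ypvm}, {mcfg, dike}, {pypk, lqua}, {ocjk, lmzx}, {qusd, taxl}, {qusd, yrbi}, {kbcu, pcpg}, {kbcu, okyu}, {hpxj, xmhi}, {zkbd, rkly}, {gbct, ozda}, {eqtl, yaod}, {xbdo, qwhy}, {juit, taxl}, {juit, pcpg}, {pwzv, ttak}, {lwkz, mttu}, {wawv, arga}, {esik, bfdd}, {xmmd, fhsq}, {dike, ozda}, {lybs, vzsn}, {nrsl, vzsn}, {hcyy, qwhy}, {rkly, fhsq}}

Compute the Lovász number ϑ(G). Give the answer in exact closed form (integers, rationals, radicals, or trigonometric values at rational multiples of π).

N(krlx) = {nuvq, alap}, |N(krlx)| = 2.
Vertex qwhy has 2 neighbors: xbdo, hcyy.
N(xmmd) = {efid, fhsq}, |N(xmmd)| = 2.
Vertex yiac has 2 neighbors: cbvq, lwkz.
G on 73 vertices is 2-regular; the odd cycle C_{73}.
spec(A) ≈ [2.0, 1.9926, 1.9704, 1.9337, 1.8826, 1.8176, 1.7392, 1.6478, 1.5443, 1.4293, 1.3038, 1.1686, 1.0247, 0.8733, 0.7154, 0.5522, 0.3849, 0.2148, 0.043, -0.129, -0.3001, -0.469, -0.6344, -0.7951, -0.9499, -1.0977, -1.2373, -1.3678, -1.4882, -1.5976, -1.6951, -1.7801, -1.8518, -1.9099, -1.9539, -1.9834, -1.9981] (distinct, 4 d.p.).
Lovász: ϑ = −73(-2*cos(pi/73))/(2+-(-1)*2*cos(pi/73)) = 73*cos(pi/73)/(cos(pi/73) + 1).
Numerically 36.48309.
36 ≤ 73*cos(pi/73)/(cos(pi/73) + 1) ≤ 37: both strict.

73*cos(pi/73)/(cos(pi/73) + 1)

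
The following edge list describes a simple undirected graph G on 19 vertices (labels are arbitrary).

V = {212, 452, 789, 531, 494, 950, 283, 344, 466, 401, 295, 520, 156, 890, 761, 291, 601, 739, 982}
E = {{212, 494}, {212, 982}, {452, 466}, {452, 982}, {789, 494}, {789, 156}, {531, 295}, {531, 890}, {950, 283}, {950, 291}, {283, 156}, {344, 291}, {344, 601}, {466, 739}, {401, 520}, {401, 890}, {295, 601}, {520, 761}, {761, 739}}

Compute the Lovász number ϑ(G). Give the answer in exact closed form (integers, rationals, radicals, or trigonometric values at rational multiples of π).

19*cos(pi/19)/(cos(pi/19) + 1)

N(789) = {494, 156}, |N(789)| = 2.
Vertex 531 has 2 neighbors: 295, 890.
Vertex 283 has 2 neighbors: 950, 156.
Vertex 494 has 2 neighbors: 212, 789.
2-regular, N=19; the odd cycle C_{19}.
spec(A) ≈ [2.0, 1.89163, 1.57828, 1.0939, 0.49097, -0.16516, -0.80339, -1.35456, -1.75895, -1.97272] (distinct, 5 d.p.).
Lovász (edge-transitive): ϑ = −19·(-2*cos(pi/19))/((2)−(-2*cos(pi/19))) = 19*cos(pi/19)/(cos(pi/19) + 1).
≈ 9.43477137 (to 8 d.p.).
Sandwich: α(G)=9 ≤ ϑ(G)=19*cos(pi/19)/(cos(pi/19) + 1) ≤ χ(Ḡ)=10 (both strict).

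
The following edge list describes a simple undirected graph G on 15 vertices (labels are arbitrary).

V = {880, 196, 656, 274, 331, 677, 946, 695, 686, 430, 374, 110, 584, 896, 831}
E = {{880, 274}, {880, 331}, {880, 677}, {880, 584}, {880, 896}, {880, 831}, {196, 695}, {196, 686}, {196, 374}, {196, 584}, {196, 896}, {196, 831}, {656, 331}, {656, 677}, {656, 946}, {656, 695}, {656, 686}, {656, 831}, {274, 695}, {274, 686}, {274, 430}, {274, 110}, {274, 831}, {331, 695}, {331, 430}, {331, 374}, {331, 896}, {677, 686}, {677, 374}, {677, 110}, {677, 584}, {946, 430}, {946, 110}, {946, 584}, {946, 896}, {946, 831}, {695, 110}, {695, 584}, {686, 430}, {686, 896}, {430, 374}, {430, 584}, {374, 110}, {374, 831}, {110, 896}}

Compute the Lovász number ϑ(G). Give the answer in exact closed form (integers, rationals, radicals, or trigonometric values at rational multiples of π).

N(374) = {196, 331, 677, 430, 110, 831}, |N(374)| = 6.
N(196) = {695, 686, 374, 584, 896, 831}, |N(196)| = 6.
Vertex 695 has 6 neighbors: 196, 656, 274, 331, 110, 584.
N(430) = {274, 331, 946, 686, 374, 584}, |N(430)| = 6.
6-regular, N=15; Kneser-type, 2-subsets of [6].
The 3 distinct eigenvalues: [6.0, 1.0, -3.0].
Lovász (edge-transitive): ϑ = −15·(-3)/((6)−(-3)) = 5.
= 5.0000000… (decimal).

5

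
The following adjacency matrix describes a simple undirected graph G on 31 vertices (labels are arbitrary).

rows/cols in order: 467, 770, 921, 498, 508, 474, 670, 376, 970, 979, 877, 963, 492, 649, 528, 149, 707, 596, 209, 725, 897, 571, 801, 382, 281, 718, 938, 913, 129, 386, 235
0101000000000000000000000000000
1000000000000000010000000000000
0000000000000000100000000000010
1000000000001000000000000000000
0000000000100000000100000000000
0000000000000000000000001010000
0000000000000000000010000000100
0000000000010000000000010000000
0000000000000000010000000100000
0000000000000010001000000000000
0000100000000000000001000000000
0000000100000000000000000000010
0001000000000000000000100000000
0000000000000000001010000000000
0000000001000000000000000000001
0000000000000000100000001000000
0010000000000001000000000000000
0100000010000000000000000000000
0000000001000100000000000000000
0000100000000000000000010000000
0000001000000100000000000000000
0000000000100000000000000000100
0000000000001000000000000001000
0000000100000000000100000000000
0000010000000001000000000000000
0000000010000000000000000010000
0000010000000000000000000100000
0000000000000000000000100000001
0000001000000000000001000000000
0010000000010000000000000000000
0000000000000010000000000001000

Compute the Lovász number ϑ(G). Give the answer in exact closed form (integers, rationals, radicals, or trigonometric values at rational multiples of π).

31*cos(pi/31)/(cos(pi/31) + 1)

Vertex 921 has 2 neighbors: 707, 386.
Vertex 970 has 2 neighbors: 596, 718.
Vertex 670 has 2 neighbors: 897, 129.
deg(718) = 2; N(718) = {970, 938}.
Regular of degree 2 on 31 vertices: a single 31-cycle (edge-transitive).
spec(A) ≈ [2.0, 1.9591, 1.8379, 1.6415, 1.3779, 1.0579, 0.6946, 0.3029, -0.1013, -0.5013, -0.8808, -1.2242, -1.5175, -1.7487, -1.9083, -1.9897] (distinct, 4 d.p.).
Lovász (edge-transitive): ϑ = −31·(-2*cos(pi/31))/((2)−(-2*cos(pi/31))) = 31*cos(pi/31)/(cos(pi/31) + 1).
ϑ(G) ≈ 15.46013499.
Check 15 ≤ 31*cos(pi/31)/(cos(pi/31) + 1) ≤ 16: both strict.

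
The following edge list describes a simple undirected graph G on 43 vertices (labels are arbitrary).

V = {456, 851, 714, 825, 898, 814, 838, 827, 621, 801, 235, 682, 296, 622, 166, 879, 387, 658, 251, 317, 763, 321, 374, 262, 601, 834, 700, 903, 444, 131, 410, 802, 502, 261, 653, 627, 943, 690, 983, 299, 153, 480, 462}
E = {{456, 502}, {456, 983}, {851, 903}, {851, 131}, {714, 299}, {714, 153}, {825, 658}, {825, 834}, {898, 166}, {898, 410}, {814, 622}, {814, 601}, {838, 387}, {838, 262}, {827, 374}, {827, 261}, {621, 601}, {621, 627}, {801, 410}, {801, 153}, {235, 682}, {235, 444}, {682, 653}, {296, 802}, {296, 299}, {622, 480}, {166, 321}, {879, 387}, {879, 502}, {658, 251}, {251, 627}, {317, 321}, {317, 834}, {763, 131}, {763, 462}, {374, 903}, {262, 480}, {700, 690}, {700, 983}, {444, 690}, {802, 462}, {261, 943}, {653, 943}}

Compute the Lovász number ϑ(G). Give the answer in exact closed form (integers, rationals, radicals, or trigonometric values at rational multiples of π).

43*cos(pi/43)/(cos(pi/43) + 1)

Vertex 802 has 2 neighbors: 296, 462.
N(879) = {387, 502}, |N(879)| = 2.
deg(166) = 2; N(166) = {898, 321}.
N(153) = {714, 801}, |N(153)| = 2.
2-regular, N=43; the odd cycle C_{43}.
The 22 distinct eigenvalues: [2.0, 1.979, 1.915, 1.811, 1.668, 1.49, 1.279, 1.042, 0.782, 0.506, 0.219, -0.073, -0.363, -0.646, -0.914, -1.164, -1.388, -1.583, -1.744, -1.868, -1.952, -1.995].
With N=43: ϑ(G) = 43·(-(-1)*2*cos(pi/43))/(2−(-2*cos(pi/43))) = 43*cos(pi/43)/(cos(pi/43) + 1).
≈ 21.471283746 (to 9 d.p.).
Sandwich: α(G)=21 ≤ ϑ(G)=43*cos(pi/43)/(cos(pi/43) + 1) ≤ χ(Ḡ)=22 (both strict).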